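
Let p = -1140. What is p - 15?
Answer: -1155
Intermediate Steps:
p - 15 = -1140 - 15 = -1155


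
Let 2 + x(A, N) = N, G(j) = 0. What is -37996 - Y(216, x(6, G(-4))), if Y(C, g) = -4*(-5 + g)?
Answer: -38024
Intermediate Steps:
x(A, N) = -2 + N
Y(C, g) = 20 - 4*g
-37996 - Y(216, x(6, G(-4))) = -37996 - (20 - 4*(-2 + 0)) = -37996 - (20 - 4*(-2)) = -37996 - (20 + 8) = -37996 - 1*28 = -37996 - 28 = -38024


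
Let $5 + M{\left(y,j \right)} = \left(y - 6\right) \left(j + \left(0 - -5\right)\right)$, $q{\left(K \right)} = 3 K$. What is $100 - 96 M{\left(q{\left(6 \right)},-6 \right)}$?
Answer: $1732$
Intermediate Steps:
$M{\left(y,j \right)} = -5 + \left(-6 + y\right) \left(5 + j\right)$ ($M{\left(y,j \right)} = -5 + \left(y - 6\right) \left(j + \left(0 - -5\right)\right) = -5 + \left(-6 + y\right) \left(j + \left(0 + 5\right)\right) = -5 + \left(-6 + y\right) \left(j + 5\right) = -5 + \left(-6 + y\right) \left(5 + j\right)$)
$100 - 96 M{\left(q{\left(6 \right)},-6 \right)} = 100 - 96 \left(-35 - -36 + 5 \cdot 3 \cdot 6 - 6 \cdot 3 \cdot 6\right) = 100 - 96 \left(-35 + 36 + 5 \cdot 18 - 108\right) = 100 - 96 \left(-35 + 36 + 90 - 108\right) = 100 - -1632 = 100 + 1632 = 1732$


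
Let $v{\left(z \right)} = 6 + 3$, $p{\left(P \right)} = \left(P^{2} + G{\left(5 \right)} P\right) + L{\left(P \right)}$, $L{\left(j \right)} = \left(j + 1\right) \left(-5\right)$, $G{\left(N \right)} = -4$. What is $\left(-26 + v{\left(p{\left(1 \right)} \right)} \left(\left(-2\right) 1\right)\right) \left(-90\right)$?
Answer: $3960$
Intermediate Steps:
$L{\left(j \right)} = -5 - 5 j$ ($L{\left(j \right)} = \left(1 + j\right) \left(-5\right) = -5 - 5 j$)
$p{\left(P \right)} = -5 + P^{2} - 9 P$ ($p{\left(P \right)} = \left(P^{2} - 4 P\right) - \left(5 + 5 P\right) = -5 + P^{2} - 9 P$)
$v{\left(z \right)} = 9$
$\left(-26 + v{\left(p{\left(1 \right)} \right)} \left(\left(-2\right) 1\right)\right) \left(-90\right) = \left(-26 + 9 \left(\left(-2\right) 1\right)\right) \left(-90\right) = \left(-26 + 9 \left(-2\right)\right) \left(-90\right) = \left(-26 - 18\right) \left(-90\right) = \left(-44\right) \left(-90\right) = 3960$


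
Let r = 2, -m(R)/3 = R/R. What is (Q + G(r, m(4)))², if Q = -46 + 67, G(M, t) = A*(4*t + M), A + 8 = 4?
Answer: 3721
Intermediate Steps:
A = -4 (A = -8 + 4 = -4)
m(R) = -3 (m(R) = -3*R/R = -3*1 = -3)
G(M, t) = -16*t - 4*M (G(M, t) = -4*(4*t + M) = -4*(M + 4*t) = -16*t - 4*M)
Q = 21
(Q + G(r, m(4)))² = (21 + (-16*(-3) - 4*2))² = (21 + (48 - 8))² = (21 + 40)² = 61² = 3721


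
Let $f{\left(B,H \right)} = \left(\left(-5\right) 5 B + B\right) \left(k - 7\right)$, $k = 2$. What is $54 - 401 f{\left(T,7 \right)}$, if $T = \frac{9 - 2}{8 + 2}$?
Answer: $-33630$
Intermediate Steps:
$T = \frac{7}{10} \approx 0.7$
$f{\left(B,H \right)} = 120 B$ ($f{\left(B,H \right)} = \left(\left(-5\right) 5 B + B\right) \left(2 - 7\right) = \left(- 25 B + B\right) \left(-5\right) = - 24 B \left(-5\right) = 120 B$)
$54 - 401 f{\left(T,7 \right)} = 54 - 401 \cdot 120 \cdot \frac{7}{10} = 54 - 33684 = -33630$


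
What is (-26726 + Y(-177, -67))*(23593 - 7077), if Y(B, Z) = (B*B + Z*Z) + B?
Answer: 147240140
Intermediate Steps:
Y(B, Z) = B + B² + Z² (Y(B, Z) = (B² + Z²) + B = B + B² + Z²)
(-26726 + Y(-177, -67))*(23593 - 7077) = (-26726 + (-177 + (-177)² + (-67)²))*(23593 - 7077) = (-26726 + (-177 + 31329 + 4489))*16516 = (-26726 + 35641)*16516 = 8915*16516 = 147240140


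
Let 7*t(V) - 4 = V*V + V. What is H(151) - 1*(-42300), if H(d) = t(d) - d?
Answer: 317999/7 ≈ 45428.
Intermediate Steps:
t(V) = 4/7 + V/7 + V²/7 (t(V) = 4/7 + (V*V + V)/7 = 4/7 + (V² + V)/7 = 4/7 + (V + V²)/7 = 4/7 + (V/7 + V²/7) = 4/7 + V/7 + V²/7)
H(d) = 4/7 - 6*d/7 + d²/7 (H(d) = (4/7 + d/7 + d²/7) - d = 4/7 - 6*d/7 + d²/7)
H(151) - 1*(-42300) = (4/7 - 6/7*151 + (⅐)*151²) - 1*(-42300) = (4/7 - 906/7 + (⅐)*22801) + 42300 = (4/7 - 906/7 + 22801/7) + 42300 = 21899/7 + 42300 = 317999/7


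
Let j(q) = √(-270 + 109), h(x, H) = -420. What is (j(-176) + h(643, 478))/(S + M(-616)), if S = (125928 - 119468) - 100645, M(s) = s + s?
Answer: 60/13631 - I*√161/95417 ≈ 0.0044017 - 0.00013298*I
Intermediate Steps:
M(s) = 2*s
j(q) = I*√161 (j(q) = √(-161) = I*√161)
S = -94185 (S = 6460 - 100645 = -94185)
(j(-176) + h(643, 478))/(S + M(-616)) = (I*√161 - 420)/(-94185 + 2*(-616)) = (-420 + I*√161)/(-94185 - 1232) = (-420 + I*√161)/(-95417) = (-420 + I*√161)*(-1/95417) = 60/13631 - I*√161/95417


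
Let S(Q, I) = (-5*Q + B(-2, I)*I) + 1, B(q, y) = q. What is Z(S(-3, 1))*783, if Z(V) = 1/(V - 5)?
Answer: 87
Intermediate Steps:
S(Q, I) = 1 - 5*Q - 2*I (S(Q, I) = (-5*Q - 2*I) + 1 = 1 - 5*Q - 2*I)
Z(V) = 1/(-5 + V)
Z(S(-3, 1))*783 = 783/(-5 + (1 - 5*(-3) - 2*1)) = 783/(-5 + (1 + 15 - 2)) = 783/(-5 + 14) = 783/9 = (⅑)*783 = 87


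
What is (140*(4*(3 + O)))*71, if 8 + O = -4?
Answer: -357840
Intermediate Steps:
O = -12 (O = -8 - 4 = -12)
(140*(4*(3 + O)))*71 = (140*(4*(3 - 12)))*71 = (140*(4*(-9)))*71 = (140*(-36))*71 = -5040*71 = -357840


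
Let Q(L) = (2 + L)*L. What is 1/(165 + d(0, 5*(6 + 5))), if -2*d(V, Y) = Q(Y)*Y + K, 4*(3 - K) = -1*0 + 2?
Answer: -4/344195 ≈ -1.1621e-5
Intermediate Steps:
K = 5/2 (K = 3 - (-1*0 + 2)/4 = 3 - (0 + 2)/4 = 3 - ¼*2 = 3 - ½ = 5/2 ≈ 2.5000)
Q(L) = L*(2 + L)
d(V, Y) = -5/4 - Y²*(2 + Y)/2 (d(V, Y) = -((Y*(2 + Y))*Y + 5/2)/2 = -(Y²*(2 + Y) + 5/2)/2 = -(5/2 + Y²*(2 + Y))/2 = -5/4 - Y²*(2 + Y)/2)
1/(165 + d(0, 5*(6 + 5))) = 1/(165 + (-5/4 + (5*(6 + 5))²*(-2 - 5*(6 + 5))/2)) = 1/(165 + (-5/4 + (5*11)²*(-2 - 5*11)/2)) = 1/(165 + (-5/4 + (½)*55²*(-2 - 1*55))) = 1/(165 + (-5/4 + (½)*3025*(-2 - 55))) = 1/(165 + (-5/4 + (½)*3025*(-57))) = 1/(165 + (-5/4 - 172425/2)) = 1/(165 - 344855/4) = 1/(-344195/4) = -4/344195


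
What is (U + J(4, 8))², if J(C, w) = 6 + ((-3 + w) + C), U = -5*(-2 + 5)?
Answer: 0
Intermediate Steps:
U = -15 (U = -5*3 = -15)
J(C, w) = 3 + C + w (J(C, w) = 6 + (-3 + C + w) = 3 + C + w)
(U + J(4, 8))² = (-15 + (3 + 4 + 8))² = (-15 + 15)² = 0² = 0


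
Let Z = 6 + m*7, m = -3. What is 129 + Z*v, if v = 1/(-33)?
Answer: 1424/11 ≈ 129.45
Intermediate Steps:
Z = -15 (Z = 6 - 3*7 = 6 - 21 = -15)
v = -1/33 ≈ -0.030303
129 + Z*v = 129 - 15*(-1/33) = 129 + 5/11 = 1424/11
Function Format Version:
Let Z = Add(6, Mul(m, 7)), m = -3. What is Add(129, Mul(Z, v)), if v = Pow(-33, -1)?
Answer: Rational(1424, 11) ≈ 129.45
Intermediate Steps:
Z = -15 (Z = Add(6, Mul(-3, 7)) = Add(6, -21) = -15)
v = Rational(-1, 33) ≈ -0.030303
Add(129, Mul(Z, v)) = Add(129, Mul(-15, Rational(-1, 33))) = Add(129, Rational(5, 11)) = Rational(1424, 11)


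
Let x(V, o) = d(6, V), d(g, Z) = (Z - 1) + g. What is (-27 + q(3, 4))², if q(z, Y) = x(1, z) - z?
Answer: 576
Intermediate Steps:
d(g, Z) = -1 + Z + g (d(g, Z) = (-1 + Z) + g = -1 + Z + g)
x(V, o) = 5 + V (x(V, o) = -1 + V + 6 = 5 + V)
q(z, Y) = 6 - z (q(z, Y) = (5 + 1) - z = 6 - z)
(-27 + q(3, 4))² = (-27 + (6 - 1*3))² = (-27 + (6 - 3))² = (-27 + 3)² = (-24)² = 576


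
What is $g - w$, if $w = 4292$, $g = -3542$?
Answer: $-7834$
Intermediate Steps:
$g - w = -3542 - 4292 = -7834$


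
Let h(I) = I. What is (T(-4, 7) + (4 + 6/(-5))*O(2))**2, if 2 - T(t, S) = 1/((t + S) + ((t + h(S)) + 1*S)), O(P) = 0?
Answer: 625/169 ≈ 3.6982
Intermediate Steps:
T(t, S) = 2 - 1/(2*t + 3*S) (T(t, S) = 2 - 1/((t + S) + ((t + S) + 1*S)) = 2 - 1/((S + t) + ((S + t) + S)) = 2 - 1/((S + t) + (t + 2*S)) = 2 - 1/(2*t + 3*S))
(T(-4, 7) + (4 + 6/(-5))*O(2))**2 = ((-1 + 4*(-4) + 6*7)/(2*(-4) + 3*7) + (4 + 6/(-5))*0)**2 = ((-1 - 16 + 42)/(-8 + 21) + (4 + 6*(-1/5))*0)**2 = (25/13 + (4 - 6/5)*0)**2 = ((1/13)*25 + (14/5)*0)**2 = (25/13 + 0)**2 = (25/13)**2 = 625/169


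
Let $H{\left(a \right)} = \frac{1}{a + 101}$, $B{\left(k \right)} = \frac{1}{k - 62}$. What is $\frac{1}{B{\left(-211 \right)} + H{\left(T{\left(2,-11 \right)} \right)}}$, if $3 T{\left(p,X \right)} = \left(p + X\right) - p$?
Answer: $\frac{79716}{527} \approx 151.26$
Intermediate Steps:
$T{\left(p,X \right)} = \frac{X}{3}$ ($T{\left(p,X \right)} = \frac{\left(p + X\right) - p}{3} = \frac{\left(X + p\right) - p}{3} = \frac{X}{3}$)
$B{\left(k \right)} = \frac{1}{-62 + k}$
$H{\left(a \right)} = \frac{1}{101 + a}$
$\frac{1}{B{\left(-211 \right)} + H{\left(T{\left(2,-11 \right)} \right)}} = \frac{1}{\frac{1}{-62 - 211} + \frac{1}{101 + \frac{1}{3} \left(-11\right)}} = \frac{1}{\frac{1}{-273} + \frac{1}{101 - \frac{11}{3}}} = \frac{1}{- \frac{1}{273} + \frac{1}{\frac{292}{3}}} = \frac{1}{- \frac{1}{273} + \frac{3}{292}} = \frac{1}{\frac{527}{79716}} = \frac{79716}{527}$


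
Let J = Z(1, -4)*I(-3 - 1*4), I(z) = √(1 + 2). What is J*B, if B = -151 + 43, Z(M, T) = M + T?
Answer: 324*√3 ≈ 561.18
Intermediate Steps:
B = -108
I(z) = √3
J = -3*√3 (J = (1 - 4)*√3 = -3*√3 ≈ -5.1962)
J*B = -3*√3*(-108) = 324*√3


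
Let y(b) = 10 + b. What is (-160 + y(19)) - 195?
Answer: -326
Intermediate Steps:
(-160 + y(19)) - 195 = (-160 + (10 + 19)) - 195 = (-160 + 29) - 195 = -131 - 195 = -326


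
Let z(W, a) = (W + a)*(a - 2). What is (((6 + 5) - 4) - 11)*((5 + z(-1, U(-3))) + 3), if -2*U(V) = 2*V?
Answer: -40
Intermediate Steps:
U(V) = -V
z(W, a) = (-2 + a)*(W + a) (z(W, a) = (W + a)*(-2 + a) = (-2 + a)*(W + a))
(((6 + 5) - 4) - 11)*((5 + z(-1, U(-3))) + 3) = (((6 + 5) - 4) - 11)*((5 + ((-1*(-3))² - 2*(-1) - (-2)*(-3) - (-1)*(-3))) + 3) = ((11 - 4) - 11)*((5 + (3² + 2 - 2*3 - 1*3)) + 3) = (7 - 11)*((5 + (9 + 2 - 6 - 3)) + 3) = -4*((5 + 2) + 3) = -4*(7 + 3) = -4*10 = -40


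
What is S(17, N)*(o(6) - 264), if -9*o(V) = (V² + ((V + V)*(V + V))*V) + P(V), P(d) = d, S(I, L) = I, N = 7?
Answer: -18598/3 ≈ -6199.3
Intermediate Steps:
o(V) = -4*V³/9 - V/9 - V²/9 (o(V) = -((V² + ((V + V)*(V + V))*V) + V)/9 = -((V² + ((2*V)*(2*V))*V) + V)/9 = -((V² + (4*V²)*V) + V)/9 = -((V² + 4*V³) + V)/9 = -(V + V² + 4*V³)/9 = -4*V³/9 - V/9 - V²/9)
S(17, N)*(o(6) - 264) = 17*((⅑)*6*(-1 - 1*6 - 4*6²) - 264) = 17*((⅑)*6*(-1 - 6 - 4*36) - 264) = 17*((⅑)*6*(-1 - 6 - 144) - 264) = 17*((⅑)*6*(-151) - 264) = 17*(-302/3 - 264) = 17*(-1094/3) = -18598/3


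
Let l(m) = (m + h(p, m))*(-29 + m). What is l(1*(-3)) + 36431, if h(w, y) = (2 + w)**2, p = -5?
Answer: 36239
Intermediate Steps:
l(m) = (-29 + m)*(9 + m) (l(m) = (m + (2 - 5)**2)*(-29 + m) = (m + (-3)**2)*(-29 + m) = (m + 9)*(-29 + m) = (9 + m)*(-29 + m) = (-29 + m)*(9 + m))
l(1*(-3)) + 36431 = (-261 + (1*(-3))**2 - 20*(-3)) + 36431 = (-261 + (-3)**2 - 20*(-3)) + 36431 = (-261 + 9 + 60) + 36431 = -192 + 36431 = 36239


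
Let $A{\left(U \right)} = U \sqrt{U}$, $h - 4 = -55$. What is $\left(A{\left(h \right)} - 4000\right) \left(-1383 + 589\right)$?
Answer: $3176000 + 40494 i \sqrt{51} \approx 3.176 \cdot 10^{6} + 2.8919 \cdot 10^{5} i$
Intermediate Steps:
$h = -51$ ($h = 4 - 55 = -51$)
$A{\left(U \right)} = U^{\frac{3}{2}}$
$\left(A{\left(h \right)} - 4000\right) \left(-1383 + 589\right) = \left(\left(-51\right)^{\frac{3}{2}} - 4000\right) \left(-1383 + 589\right) = \left(- 51 i \sqrt{51} - 4000\right) \left(-794\right) = \left(-4000 - 51 i \sqrt{51}\right) \left(-794\right) = 3176000 + 40494 i \sqrt{51}$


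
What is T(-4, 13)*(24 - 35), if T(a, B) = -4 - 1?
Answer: 55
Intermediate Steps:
T(a, B) = -5
T(-4, 13)*(24 - 35) = -5*(24 - 35) = -5*(-11) = 55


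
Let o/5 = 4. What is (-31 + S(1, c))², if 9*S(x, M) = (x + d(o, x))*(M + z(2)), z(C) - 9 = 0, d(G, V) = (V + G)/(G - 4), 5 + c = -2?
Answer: 4818025/5184 ≈ 929.40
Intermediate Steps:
o = 20 (o = 5*4 = 20)
c = -7 (c = -5 - 2 = -7)
d(G, V) = (G + V)/(-4 + G)
z(C) = 9 (z(C) = 9 + 0 = 9)
S(x, M) = (9 + M)*(5/4 + 17*x/16)/9 (S(x, M) = ((x + (20 + x)/(-4 + 20))*(M + 9))/9 = ((x + (20 + x)/16)*(9 + M))/9 = ((x + (5/4 + x/16))*(9 + M))/9 = ((5/4 + 17*x/16)*(9 + M))/9 = ((9 + M)*(5/4 + 17*x/16))/9 = (9 + M)*(5/4 + 17*x/16)/9)
(-31 + S(1, c))² = (-31 + (5/4 + (5/36)*(-7) + (17/16)*1 + (17/144)*(-7)*1))² = (-31 + (5/4 - 35/36 + 17/16 - 119/144))² = (-31 + 37/72)² = (-2195/72)² = 4818025/5184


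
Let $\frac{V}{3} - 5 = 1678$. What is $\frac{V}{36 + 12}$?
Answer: $\frac{1683}{16} \approx 105.19$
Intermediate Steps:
$V = 5049$ ($V = 15 + 3 \cdot 1678 = 15 + 5034 = 5049$)
$\frac{V}{36 + 12} = \frac{5049}{36 + 12} = \frac{5049}{48} = 5049 \cdot \frac{1}{48} = \frac{1683}{16}$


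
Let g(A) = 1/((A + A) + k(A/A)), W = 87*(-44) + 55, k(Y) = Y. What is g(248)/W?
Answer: -1/1875181 ≈ -5.3328e-7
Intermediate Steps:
W = -3773 (W = -3828 + 55 = -3773)
g(A) = 1/(1 + 2*A) (g(A) = 1/((A + A) + A/A) = 1/(2*A + 1) = 1/(1 + 2*A))
g(248)/W = 1/((1 + 2*248)*(-3773)) = -1/3773/(1 + 496) = -1/3773/497 = (1/497)*(-1/3773) = -1/1875181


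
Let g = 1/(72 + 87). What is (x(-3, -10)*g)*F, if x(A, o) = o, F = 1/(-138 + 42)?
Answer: 5/7632 ≈ 0.00065514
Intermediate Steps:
g = 1/159 ≈ 0.0062893
F = -1/96 (F = 1/(-96) = -1/96 ≈ -0.010417)
(x(-3, -10)*g)*F = -10*1/159*(-1/96) = -10/159*(-1/96) = 5/7632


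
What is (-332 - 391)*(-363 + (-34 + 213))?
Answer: 133032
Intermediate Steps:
(-332 - 391)*(-363 + (-34 + 213)) = -723*(-363 + 179) = -723*(-184) = 133032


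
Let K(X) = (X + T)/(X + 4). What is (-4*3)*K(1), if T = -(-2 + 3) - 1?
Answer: 12/5 ≈ 2.4000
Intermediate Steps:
T = -2 (T = -1*1 - 1 = -1 - 1 = -2)
K(X) = (-2 + X)/(4 + X) (K(X) = (X - 2)/(X + 4) = (-2 + X)/(4 + X))
(-4*3)*K(1) = (-4*3)*((-2 + 1)/(4 + 1)) = -12*(-1)/5 = -12*(-⅕) = 12/5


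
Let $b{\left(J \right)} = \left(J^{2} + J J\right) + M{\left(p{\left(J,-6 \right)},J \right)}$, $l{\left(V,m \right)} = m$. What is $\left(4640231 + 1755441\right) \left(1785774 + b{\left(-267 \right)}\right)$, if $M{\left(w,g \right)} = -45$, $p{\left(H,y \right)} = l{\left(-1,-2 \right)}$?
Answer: $12332819087304$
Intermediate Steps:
$p{\left(H,y \right)} = -2$
$b{\left(J \right)} = -45 + 2 J^{2}$ ($b{\left(J \right)} = \left(J^{2} + J J\right) - 45 = \left(J^{2} + J^{2}\right) - 45 = 2 J^{2} - 45 = -45 + 2 J^{2}$)
$\left(4640231 + 1755441\right) \left(1785774 + b{\left(-267 \right)}\right) = \left(4640231 + 1755441\right) \left(1785774 - \left(45 - 2 \left(-267\right)^{2}\right)\right) = 6395672 \left(1785774 + \left(-45 + 2 \cdot 71289\right)\right) = 6395672 \left(1785774 + \left(-45 + 142578\right)\right) = 6395672 \left(1785774 + 142533\right) = 6395672 \cdot 1928307 = 12332819087304$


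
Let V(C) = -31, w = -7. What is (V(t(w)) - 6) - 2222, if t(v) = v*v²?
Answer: -2259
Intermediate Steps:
t(v) = v³
(V(t(w)) - 6) - 2222 = (-31 - 6) - 2222 = -37 - 2222 = -2259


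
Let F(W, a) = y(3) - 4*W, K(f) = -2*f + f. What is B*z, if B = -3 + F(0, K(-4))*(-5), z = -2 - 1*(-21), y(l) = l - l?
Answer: -57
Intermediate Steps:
K(f) = -f
y(l) = 0
z = 19 (z = -2 + 21 = 19)
F(W, a) = -4*W (F(W, a) = 0 - 4*W = -4*W)
B = -3 (B = -3 - 4*0*(-5) = -3 + 0*(-5) = -3 + 0 = -3)
B*z = -3*19 = -57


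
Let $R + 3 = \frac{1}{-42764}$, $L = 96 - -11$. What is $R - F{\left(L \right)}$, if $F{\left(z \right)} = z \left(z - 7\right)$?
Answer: $- \frac{457703093}{42764} \approx -10703.0$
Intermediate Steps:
$L = 107$ ($L = 96 + 11 = 107$)
$F{\left(z \right)} = z \left(-7 + z\right)$
$R = - \frac{128293}{42764}$ ($R = -3 + \frac{1}{-42764} = -3 - \frac{1}{42764} = - \frac{128293}{42764} \approx -3.0$)
$R - F{\left(L \right)} = - \frac{128293}{42764} - 107 \left(-7 + 107\right) = - \frac{128293}{42764} - 107 \cdot 100 = - \frac{128293}{42764} - 10700 = - \frac{457703093}{42764}$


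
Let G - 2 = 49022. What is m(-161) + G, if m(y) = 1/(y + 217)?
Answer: 2745345/56 ≈ 49024.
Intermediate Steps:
G = 49024 (G = 2 + 49022 = 49024)
m(y) = 1/(217 + y)
m(-161) + G = 1/(217 - 161) + 49024 = 1/56 + 49024 = 2745345/56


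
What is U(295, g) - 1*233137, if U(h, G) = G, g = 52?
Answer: -233085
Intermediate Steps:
U(295, g) - 1*233137 = 52 - 1*233137 = 52 - 233137 = -233085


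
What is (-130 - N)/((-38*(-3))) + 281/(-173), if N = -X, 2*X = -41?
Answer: -116141/39444 ≈ -2.9445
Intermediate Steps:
X = -41/2 (X = (1/2)*(-41) = -41/2 ≈ -20.500)
N = 41/2 (N = -1*(-41/2) = 41/2 ≈ 20.500)
(-130 - N)/((-38*(-3))) + 281/(-173) = (-130 - 1*41/2)/((-38*(-3))) + 281/(-173) = (-130 - 41/2)/114 + 281*(-1/173) = -301/2*1/114 - 281/173 = -301/228 - 281/173 = -116141/39444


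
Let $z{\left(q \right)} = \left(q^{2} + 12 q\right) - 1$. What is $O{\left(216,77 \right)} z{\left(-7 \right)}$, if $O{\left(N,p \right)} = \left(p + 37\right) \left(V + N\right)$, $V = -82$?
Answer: $-549936$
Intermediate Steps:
$O{\left(N,p \right)} = \left(-82 + N\right) \left(37 + p\right)$ ($O{\left(N,p \right)} = \left(p + 37\right) \left(-82 + N\right) = \left(37 + p\right) \left(-82 + N\right) = \left(-82 + N\right) \left(37 + p\right)$)
$z{\left(q \right)} = -1 + q^{2} + 12 q$
$O{\left(216,77 \right)} z{\left(-7 \right)} = \left(-3034 - 6314 + 37 \cdot 216 + 216 \cdot 77\right) \left(-1 + \left(-7\right)^{2} + 12 \left(-7\right)\right) = \left(-3034 - 6314 + 7992 + 16632\right) \left(-1 + 49 - 84\right) = 15276 \left(-36\right) = -549936$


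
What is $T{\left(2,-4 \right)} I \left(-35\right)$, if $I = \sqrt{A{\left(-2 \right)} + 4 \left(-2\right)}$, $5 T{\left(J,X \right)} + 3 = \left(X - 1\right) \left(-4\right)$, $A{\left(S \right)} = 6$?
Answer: $- 119 i \sqrt{2} \approx - 168.29 i$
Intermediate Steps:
$T{\left(J,X \right)} = \frac{1}{5} - \frac{4 X}{5}$ ($T{\left(J,X \right)} = - \frac{3}{5} + \frac{\left(X - 1\right) \left(-4\right)}{5} = - \frac{3}{5} + \frac{\left(-1 + X\right) \left(-4\right)}{5} = - \frac{3}{5} + \frac{4 - 4 X}{5} = - \frac{3}{5} - \left(- \frac{4}{5} + \frac{4 X}{5}\right) = \frac{1}{5} - \frac{4 X}{5}$)
$I = i \sqrt{2}$ ($I = \sqrt{6 + 4 \left(-2\right)} = \sqrt{6 - 8} = \sqrt{-2} = i \sqrt{2} \approx 1.4142 i$)
$T{\left(2,-4 \right)} I \left(-35\right) = \left(\frac{1}{5} - - \frac{16}{5}\right) i \sqrt{2} \left(-35\right) = \left(\frac{1}{5} + \frac{16}{5}\right) i \sqrt{2} \left(-35\right) = \frac{17 i \sqrt{2}}{5} \left(-35\right) = - 119 i \sqrt{2}$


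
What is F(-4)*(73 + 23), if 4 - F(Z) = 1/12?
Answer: 376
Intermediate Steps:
F(Z) = 47/12 (F(Z) = 4 - 1/12 = 47/12)
F(-4)*(73 + 23) = 47*(73 + 23)/12 = (47/12)*96 = 376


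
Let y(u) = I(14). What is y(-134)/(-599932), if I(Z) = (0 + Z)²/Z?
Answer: -7/299966 ≈ -2.3336e-5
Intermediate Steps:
I(Z) = Z (I(Z) = Z²/Z = Z)
y(u) = 14
y(-134)/(-599932) = 14/(-599932) = 14*(-1/599932) = -7/299966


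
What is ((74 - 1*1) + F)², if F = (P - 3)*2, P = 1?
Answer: 4761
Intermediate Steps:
F = -4 (F = (1 - 3)*2 = -2*2 = -4)
((74 - 1*1) + F)² = ((74 - 1*1) - 4)² = ((74 - 1) - 4)² = (73 - 4)² = 69² = 4761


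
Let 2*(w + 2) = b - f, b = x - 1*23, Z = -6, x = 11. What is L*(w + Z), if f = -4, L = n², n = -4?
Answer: -192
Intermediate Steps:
L = 16 (L = (-4)² = 16)
b = -12 (b = 11 - 1*23 = 11 - 23 = -12)
w = -6 (w = -2 + (-12 - 1*(-4))/2 = -2 + (-12 + 4)/2 = -2 + (½)*(-8) = -2 - 4 = -6)
L*(w + Z) = 16*(-6 - 6) = 16*(-12) = -192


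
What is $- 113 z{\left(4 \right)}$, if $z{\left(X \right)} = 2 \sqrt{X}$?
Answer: $-452$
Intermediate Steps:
$- 113 z{\left(4 \right)} = - 113 \cdot 2 \sqrt{4} = - 113 \cdot 2 \cdot 2 = \left(-113\right) 4 = -452$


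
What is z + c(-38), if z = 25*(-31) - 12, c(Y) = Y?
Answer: -825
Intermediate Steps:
z = -787 (z = -775 - 12 = -787)
z + c(-38) = -787 - 38 = -825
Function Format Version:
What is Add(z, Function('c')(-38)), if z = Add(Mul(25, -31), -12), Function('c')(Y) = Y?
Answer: -825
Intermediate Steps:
z = -787 (z = Add(-775, -12) = -787)
Add(z, Function('c')(-38)) = Add(-787, -38) = -825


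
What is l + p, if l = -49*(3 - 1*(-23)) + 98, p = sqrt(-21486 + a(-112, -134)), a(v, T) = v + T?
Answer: -1176 + 2*I*sqrt(5433) ≈ -1176.0 + 147.42*I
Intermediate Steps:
a(v, T) = T + v
p = 2*I*sqrt(5433) (p = sqrt(-21486 + (-134 - 112)) = sqrt(-21486 - 246) = sqrt(-21732) = 2*I*sqrt(5433) ≈ 147.42*I)
l = -1176 (l = -49*(3 + 23) + 98 = -49*26 + 98 = -1274 + 98 = -1176)
l + p = -1176 + 2*I*sqrt(5433)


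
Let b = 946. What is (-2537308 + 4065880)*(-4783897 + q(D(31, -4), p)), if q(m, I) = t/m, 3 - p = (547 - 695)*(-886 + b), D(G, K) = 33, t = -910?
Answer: -80438304722764/11 ≈ -7.3126e+12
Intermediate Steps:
p = 8883 (p = 3 - (547 - 695)*(-886 + 946) = 3 - (-148)*60 = 3 - 1*(-8880) = 3 + 8880 = 8883)
q(m, I) = -910/m
(-2537308 + 4065880)*(-4783897 + q(D(31, -4), p)) = (-2537308 + 4065880)*(-4783897 - 910/33) = 1528572*(-4783897 - 910*1/33) = 1528572*(-4783897 - 910/33) = 1528572*(-157869511/33) = -80438304722764/11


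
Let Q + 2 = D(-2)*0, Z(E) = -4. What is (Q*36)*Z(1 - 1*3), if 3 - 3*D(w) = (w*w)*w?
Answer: 288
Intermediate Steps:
D(w) = 1 - w**3/3 (D(w) = 1 - w*w*w/3 = 1 - w**2*w/3 = 1 - w**3/3)
Q = -2 (Q = -2 + (1 - 1/3*(-2)**3)*0 = -2 + (1 - 1/3*(-8))*0 = -2 + (1 + 8/3)*0 = -2 + (11/3)*0 = -2 + 0 = -2)
(Q*36)*Z(1 - 1*3) = -2*36*(-4) = -72*(-4) = 288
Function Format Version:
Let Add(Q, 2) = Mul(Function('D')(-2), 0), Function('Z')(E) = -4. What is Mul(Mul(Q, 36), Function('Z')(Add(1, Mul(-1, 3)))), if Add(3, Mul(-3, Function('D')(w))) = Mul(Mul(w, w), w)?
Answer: 288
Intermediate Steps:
Function('D')(w) = Add(1, Mul(Rational(-1, 3), Pow(w, 3))) (Function('D')(w) = Add(1, Mul(Rational(-1, 3), Mul(Mul(w, w), w))) = Add(1, Mul(Rational(-1, 3), Mul(Pow(w, 2), w))) = Add(1, Mul(Rational(-1, 3), Pow(w, 3))))
Q = -2 (Q = Add(-2, Mul(Add(1, Mul(Rational(-1, 3), Pow(-2, 3))), 0)) = Add(-2, Mul(Add(1, Mul(Rational(-1, 3), -8)), 0)) = Add(-2, Mul(Add(1, Rational(8, 3)), 0)) = Add(-2, Mul(Rational(11, 3), 0)) = Add(-2, 0) = -2)
Mul(Mul(Q, 36), Function('Z')(Add(1, Mul(-1, 3)))) = Mul(Mul(-2, 36), -4) = Mul(-72, -4) = 288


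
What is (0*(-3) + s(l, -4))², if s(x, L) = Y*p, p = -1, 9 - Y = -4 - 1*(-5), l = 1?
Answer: 64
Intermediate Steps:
Y = 8 (Y = 9 - (-4 - 1*(-5)) = 9 - (-4 + 5) = 9 - 1*1 = 9 - 1 = 8)
s(x, L) = -8 (s(x, L) = 8*(-1) = -8)
(0*(-3) + s(l, -4))² = (0*(-3) - 8)² = (0 - 8)² = (-8)² = 64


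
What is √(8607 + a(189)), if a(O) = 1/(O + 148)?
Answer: 4*√61093045/337 ≈ 92.774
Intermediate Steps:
a(O) = 1/(148 + O)
√(8607 + a(189)) = √(8607 + 1/(148 + 189)) = √(8607 + 1/337) = √(2900560/337) = 4*√61093045/337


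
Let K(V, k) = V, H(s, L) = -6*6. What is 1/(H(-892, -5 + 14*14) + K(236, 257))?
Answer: 1/200 ≈ 0.0050000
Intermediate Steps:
H(s, L) = -36
1/(H(-892, -5 + 14*14) + K(236, 257)) = 1/(-36 + 236) = 1/200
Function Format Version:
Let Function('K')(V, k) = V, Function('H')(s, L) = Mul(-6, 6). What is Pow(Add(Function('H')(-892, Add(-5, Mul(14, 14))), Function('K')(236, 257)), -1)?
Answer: Rational(1, 200) ≈ 0.0050000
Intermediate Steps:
Function('H')(s, L) = -36
Pow(Add(Function('H')(-892, Add(-5, Mul(14, 14))), Function('K')(236, 257)), -1) = Pow(Add(-36, 236), -1) = Pow(200, -1) = Rational(1, 200)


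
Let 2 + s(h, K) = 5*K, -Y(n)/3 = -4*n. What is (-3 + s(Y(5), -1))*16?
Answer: -160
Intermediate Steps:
Y(n) = 12*n (Y(n) = -(-12)*n = 12*n)
s(h, K) = -2 + 5*K
(-3 + s(Y(5), -1))*16 = (-3 + (-2 + 5*(-1)))*16 = (-3 + (-2 - 5))*16 = (-3 - 7)*16 = -10*16 = -160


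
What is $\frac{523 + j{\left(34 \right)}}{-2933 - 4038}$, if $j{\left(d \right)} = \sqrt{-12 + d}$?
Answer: $- \frac{523}{6971} - \frac{\sqrt{22}}{6971} \approx -0.075698$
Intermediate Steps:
$\frac{523 + j{\left(34 \right)}}{-2933 - 4038} = \frac{523 + \sqrt{-12 + 34}}{-2933 - 4038} = \frac{523 + \sqrt{22}}{-6971} = \left(523 + \sqrt{22}\right) \left(- \frac{1}{6971}\right) = - \frac{523}{6971} - \frac{\sqrt{22}}{6971}$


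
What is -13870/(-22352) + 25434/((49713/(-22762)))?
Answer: -2156587493651/185197496 ≈ -11645.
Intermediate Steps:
-13870/(-22352) + 25434/((49713/(-22762))) = -13870*(-1/22352) + 25434/((49713*(-1/22762))) = 6935/11176 + 25434/(-49713/22762) = 6935/11176 + 25434*(-22762/49713) = 6935/11176 - 192976236/16571 = -2156587493651/185197496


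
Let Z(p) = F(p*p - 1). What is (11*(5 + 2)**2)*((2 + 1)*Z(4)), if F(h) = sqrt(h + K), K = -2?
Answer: 1617*sqrt(13) ≈ 5830.2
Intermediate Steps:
F(h) = sqrt(-2 + h) (F(h) = sqrt(h - 2) = sqrt(-2 + h))
Z(p) = sqrt(-3 + p**2) (Z(p) = sqrt(-2 + (p*p - 1)) = sqrt(-2 + (p**2 - 1)) = sqrt(-2 + (-1 + p**2)) = sqrt(-3 + p**2))
(11*(5 + 2)**2)*((2 + 1)*Z(4)) = (11*(5 + 2)**2)*((2 + 1)*sqrt(-3 + 4**2)) = (11*7**2)*(3*sqrt(-3 + 16)) = (11*49)*(3*sqrt(13)) = 539*(3*sqrt(13)) = 1617*sqrt(13)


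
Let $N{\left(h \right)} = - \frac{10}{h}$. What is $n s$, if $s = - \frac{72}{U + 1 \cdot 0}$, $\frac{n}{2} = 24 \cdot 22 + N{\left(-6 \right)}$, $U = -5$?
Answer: $\frac{76272}{5} \approx 15254.0$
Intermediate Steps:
$n = \frac{3178}{3}$ ($n = 2 \left(24 \cdot 22 - \frac{10}{-6}\right) = 2 \left(528 - - \frac{5}{3}\right) = 2 \left(528 + \frac{5}{3}\right) = 2 \cdot \frac{1589}{3} = \frac{3178}{3} \approx 1059.3$)
$s = \frac{72}{5}$ ($s = - \frac{72}{-5 + 1 \cdot 0} = - \frac{72}{-5 + 0} = - \frac{72}{-5} = \left(-72\right) \left(- \frac{1}{5}\right) = \frac{72}{5} \approx 14.4$)
$n s = \frac{3178}{3} \cdot \frac{72}{5} = \frac{76272}{5}$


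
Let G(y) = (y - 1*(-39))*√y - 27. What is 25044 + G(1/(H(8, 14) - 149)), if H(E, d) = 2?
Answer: 25017 + 5732*I*√3/3087 ≈ 25017.0 + 3.2161*I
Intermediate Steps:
G(y) = -27 + √y*(39 + y) (G(y) = (y + 39)*√y - 27 = (39 + y)*√y - 27 = √y*(39 + y) - 27 = -27 + √y*(39 + y))
25044 + G(1/(H(8, 14) - 149)) = 25044 + (-27 + (1/(2 - 149))^(3/2) + 39*√(1/(2 - 149))) = 25044 + (-27 + (1/(-147))^(3/2) + 39*√(1/(-147))) = 25044 + (-27 + (-1/147)^(3/2) + 39*√(-1/147)) = 25044 + (-27 - I*√3/3087 + 39*(I*√3/21)) = 25044 + (-27 - I*√3/3087 + 13*I*√3/7) = 25044 + (-27 + 5732*I*√3/3087) = 25017 + 5732*I*√3/3087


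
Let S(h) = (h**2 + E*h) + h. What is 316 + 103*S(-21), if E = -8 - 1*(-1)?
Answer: 58717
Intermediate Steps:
E = -7 (E = -8 + 1 = -7)
S(h) = h**2 - 6*h (S(h) = (h**2 - 7*h) + h = h**2 - 6*h)
316 + 103*S(-21) = 316 + 103*(-21*(-6 - 21)) = 316 + 103*(-21*(-27)) = 316 + 103*567 = 316 + 58401 = 58717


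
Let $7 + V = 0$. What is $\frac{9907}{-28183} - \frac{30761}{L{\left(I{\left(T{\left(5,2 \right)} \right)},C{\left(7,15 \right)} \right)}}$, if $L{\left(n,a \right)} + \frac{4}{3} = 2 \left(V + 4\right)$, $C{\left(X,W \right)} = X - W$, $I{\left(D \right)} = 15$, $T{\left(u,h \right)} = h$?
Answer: $\frac{2600593835}{620026} \approx 4194.3$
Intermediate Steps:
$V = -7$ ($V = -7 + 0 = -7$)
$L{\left(n,a \right)} = - \frac{22}{3}$ ($L{\left(n,a \right)} = - \frac{4}{3} + 2 \left(-7 + 4\right) = - \frac{4}{3} + 2 \left(-3\right) = - \frac{4}{3} - 6 = - \frac{22}{3}$)
$\frac{9907}{-28183} - \frac{30761}{L{\left(I{\left(T{\left(5,2 \right)} \right)},C{\left(7,15 \right)} \right)}} = \frac{9907}{-28183} - \frac{30761}{- \frac{22}{3}} = 9907 \left(- \frac{1}{28183}\right) - - \frac{92283}{22} = - \frac{9907}{28183} + \frac{92283}{22} = \frac{2600593835}{620026}$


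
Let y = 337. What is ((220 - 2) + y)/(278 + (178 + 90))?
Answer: 185/182 ≈ 1.0165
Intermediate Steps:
((220 - 2) + y)/(278 + (178 + 90)) = ((220 - 2) + 337)/(278 + (178 + 90)) = (218 + 337)/(278 + 268) = 555/546 = 555*(1/546) = 185/182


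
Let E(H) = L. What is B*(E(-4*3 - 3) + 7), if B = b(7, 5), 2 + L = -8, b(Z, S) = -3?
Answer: 9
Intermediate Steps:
L = -10 (L = -2 - 8 = -10)
B = -3
E(H) = -10
B*(E(-4*3 - 3) + 7) = -3*(-10 + 7) = -3*(-3) = 9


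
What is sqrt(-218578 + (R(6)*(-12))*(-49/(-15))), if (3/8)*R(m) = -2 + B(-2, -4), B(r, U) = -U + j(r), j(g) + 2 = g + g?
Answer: I*sqrt(49085970)/15 ≈ 467.08*I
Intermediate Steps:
j(g) = -2 + 2*g (j(g) = -2 + (g + g) = -2 + 2*g)
B(r, U) = -2 - U + 2*r (B(r, U) = -U + (-2 + 2*r) = -2 - U + 2*r)
R(m) = -32/3 (R(m) = 8*(-2 + (-2 - 1*(-4) + 2*(-2)))/3 = 8*(-2 + (-2 + 4 - 4))/3 = 8*(-2 - 2)/3 = (8/3)*(-4) = -32/3)
sqrt(-218578 + (R(6)*(-12))*(-49/(-15))) = sqrt(-218578 + (-32/3*(-12))*(-49/(-15))) = sqrt(-218578 + 128*(-49*(-1/15))) = sqrt(-218578 + 128*(49/15)) = sqrt(-218578 + 6272/15) = sqrt(-3272398/15) = I*sqrt(49085970)/15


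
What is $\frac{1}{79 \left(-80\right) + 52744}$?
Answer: $\frac{1}{46424} \approx 2.1541 \cdot 10^{-5}$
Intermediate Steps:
$\frac{1}{79 \left(-80\right) + 52744} = \frac{1}{-6320 + 52744} = \frac{1}{46424}$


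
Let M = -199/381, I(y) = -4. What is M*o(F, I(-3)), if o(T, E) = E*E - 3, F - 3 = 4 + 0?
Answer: -2587/381 ≈ -6.7900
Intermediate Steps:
F = 7 (F = 3 + (4 + 0) = 3 + 4 = 7)
o(T, E) = -3 + E**2 (o(T, E) = E**2 - 3 = -3 + E**2)
M = -199/381 (M = -199*1/381 = -199/381 ≈ -0.52231)
M*o(F, I(-3)) = -199*(-3 + (-4)**2)/381 = -199*(-3 + 16)/381 = -199/381*13 = -2587/381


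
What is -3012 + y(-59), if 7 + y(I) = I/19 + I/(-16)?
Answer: -917599/304 ≈ -3018.4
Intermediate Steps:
y(I) = -7 - 3*I/304 (y(I) = -7 + (I/19 + I/(-16)) = -7 + (I*(1/19) + I*(-1/16)) = -7 + (I/19 - I/16) = -7 - 3*I/304)
-3012 + y(-59) = -3012 + (-7 - 3/304*(-59)) = -3012 + (-7 + 177/304) = -3012 - 1951/304 = -917599/304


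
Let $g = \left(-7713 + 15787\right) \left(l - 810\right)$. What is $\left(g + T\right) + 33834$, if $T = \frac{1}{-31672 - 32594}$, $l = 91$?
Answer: $- \frac{370902992953}{64266} \approx -5.7714 \cdot 10^{6}$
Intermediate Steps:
$T = - \frac{1}{64266}$ ($T = \frac{1}{-64266} = - \frac{1}{64266} \approx -1.556 \cdot 10^{-5}$)
$g = -5805206$ ($g = \left(-7713 + 15787\right) \left(91 - 810\right) = 8074 \left(-719\right) = -5805206$)
$\left(g + T\right) + 33834 = \left(-5805206 - \frac{1}{64266}\right) + 33834 = - \frac{373077368797}{64266} + 33834 = - \frac{370902992953}{64266}$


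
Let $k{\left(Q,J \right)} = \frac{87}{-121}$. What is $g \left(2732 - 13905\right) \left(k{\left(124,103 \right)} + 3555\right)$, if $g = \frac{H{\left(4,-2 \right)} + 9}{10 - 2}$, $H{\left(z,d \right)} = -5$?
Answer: $- \frac{2402574882}{121} \approx -1.9856 \cdot 10^{7}$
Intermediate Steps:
$k{\left(Q,J \right)} = - \frac{87}{121}$ ($k{\left(Q,J \right)} = 87 \left(- \frac{1}{121}\right) = - \frac{87}{121}$)
$g = \frac{1}{2}$ ($g = \frac{-5 + 9}{10 - 2} = \frac{4}{8} = 4 \cdot \frac{1}{8} = \frac{1}{2} \approx 0.5$)
$g \left(2732 - 13905\right) \left(k{\left(124,103 \right)} + 3555\right) = \frac{\left(2732 - 13905\right) \left(- \frac{87}{121} + 3555\right)}{2} = \frac{\left(-11173\right) \frac{430068}{121}}{2} = \frac{1}{2} \left(- \frac{4805149764}{121}\right) = - \frac{2402574882}{121}$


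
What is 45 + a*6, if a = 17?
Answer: 147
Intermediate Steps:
45 + a*6 = 45 + 17*6 = 45 + 102 = 147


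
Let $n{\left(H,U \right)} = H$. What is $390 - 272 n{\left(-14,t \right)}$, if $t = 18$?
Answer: $4198$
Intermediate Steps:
$390 - 272 n{\left(-14,t \right)} = 390 - -3808 = 390 + 3808 = 4198$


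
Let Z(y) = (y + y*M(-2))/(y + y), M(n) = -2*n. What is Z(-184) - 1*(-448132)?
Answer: 896269/2 ≈ 4.4813e+5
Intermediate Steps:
Z(y) = 5/2 (Z(y) = (y + y*(-2*(-2)))/(y + y) = (y + y*4)/((2*y)) = (y + 4*y)*(1/(2*y)) = (5*y)*(1/(2*y)) = 5/2)
Z(-184) - 1*(-448132) = 5/2 - 1*(-448132) = 5/2 + 448132 = 896269/2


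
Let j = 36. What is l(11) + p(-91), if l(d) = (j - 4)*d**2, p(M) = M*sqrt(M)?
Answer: 3872 - 91*I*sqrt(91) ≈ 3872.0 - 868.08*I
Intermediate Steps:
p(M) = M**(3/2)
l(d) = 32*d**2 (l(d) = (36 - 4)*d**2 = 32*d**2)
l(11) + p(-91) = 32*11**2 + (-91)**(3/2) = 32*121 - 91*I*sqrt(91) = 3872 - 91*I*sqrt(91)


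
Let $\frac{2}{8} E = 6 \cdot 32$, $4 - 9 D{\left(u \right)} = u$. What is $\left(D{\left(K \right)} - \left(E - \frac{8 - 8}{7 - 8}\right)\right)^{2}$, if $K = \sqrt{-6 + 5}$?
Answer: $\frac{\left(6908 + i\right)^{2}}{81} \approx 5.8914 \cdot 10^{5} + 170.57 i$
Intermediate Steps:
$K = i$ ($K = \sqrt{-1} = i \approx 1.0 i$)
$D{\left(u \right)} = \frac{4}{9} - \frac{u}{9}$
$E = 768$ ($E = 4 \cdot 6 \cdot 32 = 4 \cdot 192 = 768$)
$\left(D{\left(K \right)} - \left(E - \frac{8 - 8}{7 - 8}\right)\right)^{2} = \left(\left(\frac{4}{9} - \frac{i}{9}\right) - \left(768 - \frac{8 - 8}{7 - 8}\right)\right)^{2} = \left(\left(\frac{4}{9} - \frac{i}{9}\right) - \left(768 + \frac{0}{-1}\right)\right)^{2} = \left(\left(\frac{4}{9} - \frac{i}{9}\right) + \left(0 \left(-1\right) - 768\right)\right)^{2} = \left(\left(\frac{4}{9} - \frac{i}{9}\right) + \left(0 - 768\right)\right)^{2} = \left(\left(\frac{4}{9} - \frac{i}{9}\right) - 768\right)^{2} = \left(- \frac{6908}{9} - \frac{i}{9}\right)^{2}$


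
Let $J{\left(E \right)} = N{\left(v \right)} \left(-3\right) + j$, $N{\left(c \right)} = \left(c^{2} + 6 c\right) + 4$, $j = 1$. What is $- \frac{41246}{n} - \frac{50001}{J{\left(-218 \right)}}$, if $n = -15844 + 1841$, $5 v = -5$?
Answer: $- \frac{699999019}{56012} \approx -12497.0$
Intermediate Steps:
$v = -1$ ($v = \frac{1}{5} \left(-5\right) = -1$)
$N{\left(c \right)} = 4 + c^{2} + 6 c$
$n = -14003$
$J{\left(E \right)} = 4$ ($J{\left(E \right)} = \left(4 + \left(-1\right)^{2} + 6 \left(-1\right)\right) \left(-3\right) + 1 = \left(4 + 1 - 6\right) \left(-3\right) + 1 = \left(-1\right) \left(-3\right) + 1 = 3 + 1 = 4$)
$- \frac{41246}{n} - \frac{50001}{J{\left(-218 \right)}} = - \frac{41246}{-14003} - \frac{50001}{4} = \left(-41246\right) \left(- \frac{1}{14003}\right) - \frac{50001}{4} = \frac{41246}{14003} - \frac{50001}{4} = - \frac{699999019}{56012}$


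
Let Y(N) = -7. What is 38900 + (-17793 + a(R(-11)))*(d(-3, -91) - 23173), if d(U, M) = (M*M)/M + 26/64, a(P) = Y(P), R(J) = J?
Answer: 1656523475/4 ≈ 4.1413e+8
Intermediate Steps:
a(P) = -7
d(U, M) = 13/32 + M (d(U, M) = M²/M + 26*(1/64) = M + 13/32 = 13/32 + M)
38900 + (-17793 + a(R(-11)))*(d(-3, -91) - 23173) = 38900 + (-17793 - 7)*((13/32 - 91) - 23173) = 38900 - 17800*(-2899/32 - 23173) = 38900 - 17800*(-744435/32) = 38900 + 1656367875/4 = 1656523475/4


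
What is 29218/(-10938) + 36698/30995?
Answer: -252104593/169511655 ≈ -1.4872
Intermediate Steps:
29218/(-10938) + 36698/30995 = 29218*(-1/10938) + 36698*(1/30995) = -14609/5469 + 36698/30995 = -252104593/169511655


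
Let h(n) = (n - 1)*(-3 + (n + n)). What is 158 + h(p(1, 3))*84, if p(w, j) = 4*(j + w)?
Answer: 36698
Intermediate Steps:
p(w, j) = 4*j + 4*w
h(n) = (-1 + n)*(-3 + 2*n)
158 + h(p(1, 3))*84 = 158 + (3 - 5*(4*3 + 4*1) + 2*(4*3 + 4*1)**2)*84 = 158 + (3 - 5*(12 + 4) + 2*(12 + 4)**2)*84 = 158 + (3 - 5*16 + 2*16**2)*84 = 158 + (3 - 80 + 2*256)*84 = 158 + (3 - 80 + 512)*84 = 158 + 435*84 = 158 + 36540 = 36698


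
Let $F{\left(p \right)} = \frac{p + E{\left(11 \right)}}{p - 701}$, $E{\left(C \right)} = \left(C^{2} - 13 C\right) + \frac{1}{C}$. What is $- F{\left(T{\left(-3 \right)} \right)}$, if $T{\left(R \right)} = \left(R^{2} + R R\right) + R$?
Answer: $- \frac{38}{3773} \approx -0.010072$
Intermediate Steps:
$E{\left(C \right)} = \frac{1}{C} + C^{2} - 13 C$
$T{\left(R \right)} = R + 2 R^{2}$ ($T{\left(R \right)} = \left(R^{2} + R^{2}\right) + R = 2 R^{2} + R = R + 2 R^{2}$)
$F{\left(p \right)} = \frac{- \frac{241}{11} + p}{-701 + p}$ ($F{\left(p \right)} = \frac{p + \frac{1 + 11^{2} \left(-13 + 11\right)}{11}}{p - 701} = \frac{p + \frac{1 + 121 \left(-2\right)}{11}}{-701 + p} = \frac{p + \frac{1 - 242}{11}}{-701 + p} = \frac{p + \frac{1}{11} \left(-241\right)}{-701 + p} = \frac{p - \frac{241}{11}}{-701 + p} = \frac{- \frac{241}{11} + p}{-701 + p}$)
$- F{\left(T{\left(-3 \right)} \right)} = - \frac{- \frac{241}{11} - 3 \left(1 + 2 \left(-3\right)\right)}{-701 - 3 \left(1 + 2 \left(-3\right)\right)} = - \frac{- \frac{241}{11} - 3 \left(1 - 6\right)}{-701 - 3 \left(1 - 6\right)} = - \frac{- \frac{241}{11} - -15}{-701 - -15} = - \frac{- \frac{241}{11} + 15}{-701 + 15} = - \frac{-76}{\left(-686\right) 11} = - \frac{\left(-1\right) \left(-76\right)}{686 \cdot 11} = \left(-1\right) \frac{38}{3773} = - \frac{38}{3773}$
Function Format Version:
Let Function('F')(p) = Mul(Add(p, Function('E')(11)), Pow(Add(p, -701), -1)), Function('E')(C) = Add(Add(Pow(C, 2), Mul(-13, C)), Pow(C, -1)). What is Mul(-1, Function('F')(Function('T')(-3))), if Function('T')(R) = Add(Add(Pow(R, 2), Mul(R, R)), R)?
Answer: Rational(-38, 3773) ≈ -0.010072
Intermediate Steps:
Function('E')(C) = Add(Pow(C, -1), Pow(C, 2), Mul(-13, C))
Function('T')(R) = Add(R, Mul(2, Pow(R, 2))) (Function('T')(R) = Add(Add(Pow(R, 2), Pow(R, 2)), R) = Add(Mul(2, Pow(R, 2)), R) = Add(R, Mul(2, Pow(R, 2))))
Function('F')(p) = Mul(Pow(Add(-701, p), -1), Add(Rational(-241, 11), p)) (Function('F')(p) = Mul(Add(p, Mul(Pow(11, -1), Add(1, Mul(Pow(11, 2), Add(-13, 11))))), Pow(Add(p, -701), -1)) = Mul(Add(p, Mul(Rational(1, 11), Add(1, Mul(121, -2)))), Pow(Add(-701, p), -1)) = Mul(Add(p, Mul(Rational(1, 11), Add(1, -242))), Pow(Add(-701, p), -1)) = Mul(Add(p, Mul(Rational(1, 11), -241)), Pow(Add(-701, p), -1)) = Mul(Add(p, Rational(-241, 11)), Pow(Add(-701, p), -1)) = Mul(Add(Rational(-241, 11), p), Pow(Add(-701, p), -1)) = Mul(Pow(Add(-701, p), -1), Add(Rational(-241, 11), p)))
Mul(-1, Function('F')(Function('T')(-3))) = Mul(-1, Mul(Pow(Add(-701, Mul(-3, Add(1, Mul(2, -3)))), -1), Add(Rational(-241, 11), Mul(-3, Add(1, Mul(2, -3)))))) = Mul(-1, Mul(Pow(Add(-701, Mul(-3, Add(1, -6))), -1), Add(Rational(-241, 11), Mul(-3, Add(1, -6))))) = Mul(-1, Mul(Pow(Add(-701, Mul(-3, -5)), -1), Add(Rational(-241, 11), Mul(-3, -5)))) = Mul(-1, Mul(Pow(Add(-701, 15), -1), Add(Rational(-241, 11), 15))) = Mul(-1, Mul(Pow(-686, -1), Rational(-76, 11))) = Mul(-1, Mul(Rational(-1, 686), Rational(-76, 11))) = Mul(-1, Rational(38, 3773)) = Rational(-38, 3773)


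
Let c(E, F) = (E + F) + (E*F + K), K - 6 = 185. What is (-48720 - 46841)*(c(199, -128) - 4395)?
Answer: 2829083405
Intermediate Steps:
K = 191 (K = 6 + 185 = 191)
c(E, F) = 191 + E + F + E*F (c(E, F) = (E + F) + (E*F + 191) = (E + F) + (191 + E*F) = 191 + E + F + E*F)
(-48720 - 46841)*(c(199, -128) - 4395) = (-48720 - 46841)*((191 + 199 - 128 + 199*(-128)) - 4395) = -95561*((191 + 199 - 128 - 25472) - 4395) = -95561*(-25210 - 4395) = -95561*(-29605) = 2829083405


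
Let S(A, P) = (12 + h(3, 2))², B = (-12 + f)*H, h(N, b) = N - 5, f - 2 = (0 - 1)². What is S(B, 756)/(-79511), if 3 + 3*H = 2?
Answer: -100/79511 ≈ -0.0012577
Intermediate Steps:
H = -⅓ (H = -1 + (⅓)*2 = -1 + ⅔ = -⅓ ≈ -0.33333)
f = 3 (f = 2 + (0 - 1)² = 2 + (-1)² = 2 + 1 = 3)
h(N, b) = -5 + N
B = 3 (B = (-12 + 3)*(-⅓) = -9*(-⅓) = 3)
S(A, P) = 100 (S(A, P) = (12 + (-5 + 3))² = (12 - 2)² = 10² = 100)
S(B, 756)/(-79511) = 100/(-79511) = 100*(-1/79511) = -100/79511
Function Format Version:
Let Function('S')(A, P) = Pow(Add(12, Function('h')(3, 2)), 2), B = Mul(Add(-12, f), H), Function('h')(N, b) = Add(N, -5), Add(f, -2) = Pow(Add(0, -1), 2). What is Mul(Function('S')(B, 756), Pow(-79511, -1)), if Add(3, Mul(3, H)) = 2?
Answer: Rational(-100, 79511) ≈ -0.0012577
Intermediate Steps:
H = Rational(-1, 3) (H = Add(-1, Mul(Rational(1, 3), 2)) = Add(-1, Rational(2, 3)) = Rational(-1, 3) ≈ -0.33333)
f = 3 (f = Add(2, Pow(Add(0, -1), 2)) = Add(2, Pow(-1, 2)) = Add(2, 1) = 3)
Function('h')(N, b) = Add(-5, N)
B = 3 (B = Mul(Add(-12, 3), Rational(-1, 3)) = Mul(-9, Rational(-1, 3)) = 3)
Function('S')(A, P) = 100 (Function('S')(A, P) = Pow(Add(12, Add(-5, 3)), 2) = Pow(Add(12, -2), 2) = Pow(10, 2) = 100)
Mul(Function('S')(B, 756), Pow(-79511, -1)) = Mul(100, Pow(-79511, -1)) = Mul(100, Rational(-1, 79511)) = Rational(-100, 79511)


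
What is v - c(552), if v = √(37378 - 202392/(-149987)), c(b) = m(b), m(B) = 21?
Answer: -21 + 13*√4975678037194/149987 ≈ 172.34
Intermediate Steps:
c(b) = 21
v = 13*√4975678037194/149987 (v = √(37378 - 202392*(-1/149987)) = √(37378 + 202392/149987) = √(5606416478/149987) = 13*√4975678037194/149987 ≈ 193.34)
v - c(552) = 13*√4975678037194/149987 - 1*21 = 13*√4975678037194/149987 - 21 = -21 + 13*√4975678037194/149987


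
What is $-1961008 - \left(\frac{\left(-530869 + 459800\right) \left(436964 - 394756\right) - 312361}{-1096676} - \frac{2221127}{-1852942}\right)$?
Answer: $- \frac{285034324481683131}{145148358628} \approx -1.9637 \cdot 10^{6}$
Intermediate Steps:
$-1961008 - \left(\frac{\left(-530869 + 459800\right) \left(436964 - 394756\right) - 312361}{-1096676} - \frac{2221127}{-1852942}\right) = -1961008 - \left(\left(\left(-71069\right) 42208 - 312361\right) \left(- \frac{1}{1096676}\right) - - \frac{2221127}{1852942}\right) = -1961008 - \left(\left(-2999680352 - 312361\right) \left(- \frac{1}{1096676}\right) + \frac{2221127}{1852942}\right) = -1961008 - \left(\left(-2999992713\right) \left(- \frac{1}{1096676}\right) + \frac{2221127}{1852942}\right) = -1961008 - \left(\frac{2999992713}{1096676} + \frac{2221127}{1852942}\right) = -1961008 - \frac{397232025306107}{145148358628} = - \frac{285034324481683131}{145148358628}$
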